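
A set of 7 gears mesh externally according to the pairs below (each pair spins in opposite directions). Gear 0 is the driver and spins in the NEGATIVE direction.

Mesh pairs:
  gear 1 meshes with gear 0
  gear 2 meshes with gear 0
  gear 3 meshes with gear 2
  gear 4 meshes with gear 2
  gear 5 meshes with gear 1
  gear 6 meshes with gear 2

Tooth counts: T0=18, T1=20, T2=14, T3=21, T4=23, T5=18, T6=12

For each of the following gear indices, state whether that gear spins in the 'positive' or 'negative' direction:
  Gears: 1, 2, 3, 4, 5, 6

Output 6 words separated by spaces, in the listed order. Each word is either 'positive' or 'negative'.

Answer: positive positive negative negative negative negative

Derivation:
Gear 0 (driver): negative (depth 0)
  gear 1: meshes with gear 0 -> depth 1 -> positive (opposite of gear 0)
  gear 2: meshes with gear 0 -> depth 1 -> positive (opposite of gear 0)
  gear 3: meshes with gear 2 -> depth 2 -> negative (opposite of gear 2)
  gear 4: meshes with gear 2 -> depth 2 -> negative (opposite of gear 2)
  gear 5: meshes with gear 1 -> depth 2 -> negative (opposite of gear 1)
  gear 6: meshes with gear 2 -> depth 2 -> negative (opposite of gear 2)
Queried indices 1, 2, 3, 4, 5, 6 -> positive, positive, negative, negative, negative, negative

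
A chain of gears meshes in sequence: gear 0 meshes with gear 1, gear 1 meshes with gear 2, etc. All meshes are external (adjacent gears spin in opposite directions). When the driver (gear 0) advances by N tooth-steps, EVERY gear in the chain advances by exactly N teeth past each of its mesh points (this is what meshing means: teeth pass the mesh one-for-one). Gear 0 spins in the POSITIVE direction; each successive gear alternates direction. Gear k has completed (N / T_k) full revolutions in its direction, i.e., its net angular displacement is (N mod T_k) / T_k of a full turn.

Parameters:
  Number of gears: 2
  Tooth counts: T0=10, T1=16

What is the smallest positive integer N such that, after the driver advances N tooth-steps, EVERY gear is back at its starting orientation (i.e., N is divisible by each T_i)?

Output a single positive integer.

Gear k returns to start when N is a multiple of T_k.
All gears at start simultaneously when N is a common multiple of [10, 16]; the smallest such N is lcm(10, 16).
Start: lcm = T0 = 10
Fold in T1=16: gcd(10, 16) = 2; lcm(10, 16) = 10 * 16 / 2 = 160 / 2 = 80
Full cycle length = 80

Answer: 80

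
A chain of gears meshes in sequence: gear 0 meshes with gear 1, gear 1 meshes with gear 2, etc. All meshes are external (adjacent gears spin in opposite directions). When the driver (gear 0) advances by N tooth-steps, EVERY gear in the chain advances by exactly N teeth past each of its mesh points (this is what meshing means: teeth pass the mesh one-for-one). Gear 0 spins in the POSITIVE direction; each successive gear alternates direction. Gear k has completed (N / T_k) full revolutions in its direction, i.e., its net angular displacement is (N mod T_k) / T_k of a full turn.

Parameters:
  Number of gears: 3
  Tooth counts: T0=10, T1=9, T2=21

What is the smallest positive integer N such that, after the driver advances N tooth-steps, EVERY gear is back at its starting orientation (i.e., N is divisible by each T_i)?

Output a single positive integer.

Gear k returns to start when N is a multiple of T_k.
All gears at start simultaneously when N is a common multiple of [10, 9, 21]; the smallest such N is lcm(10, 9, 21).
Start: lcm = T0 = 10
Fold in T1=9: gcd(10, 9) = 1; lcm(10, 9) = 10 * 9 / 1 = 90 / 1 = 90
Fold in T2=21: gcd(90, 21) = 3; lcm(90, 21) = 90 * 21 / 3 = 1890 / 3 = 630
Full cycle length = 630

Answer: 630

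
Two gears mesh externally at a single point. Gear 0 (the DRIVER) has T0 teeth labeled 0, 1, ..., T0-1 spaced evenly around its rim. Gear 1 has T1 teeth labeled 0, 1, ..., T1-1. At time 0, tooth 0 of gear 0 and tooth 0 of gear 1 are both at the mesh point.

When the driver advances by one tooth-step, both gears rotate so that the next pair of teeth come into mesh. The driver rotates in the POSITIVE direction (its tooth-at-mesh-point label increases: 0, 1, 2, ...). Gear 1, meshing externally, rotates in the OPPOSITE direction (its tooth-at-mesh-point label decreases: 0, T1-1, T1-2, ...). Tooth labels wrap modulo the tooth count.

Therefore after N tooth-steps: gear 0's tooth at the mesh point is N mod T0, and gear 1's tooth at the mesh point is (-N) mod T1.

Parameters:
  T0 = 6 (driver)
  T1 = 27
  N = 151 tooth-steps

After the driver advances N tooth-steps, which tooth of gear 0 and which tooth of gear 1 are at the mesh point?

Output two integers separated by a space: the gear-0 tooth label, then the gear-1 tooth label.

Gear 0 (driver, T0=6): tooth at mesh = N mod T0
  151 = 25 * 6 + 1, so 151 mod 6 = 1
  gear 0 tooth = 1
Gear 1 (driven, T1=27): tooth at mesh = (-N) mod T1
  151 = 5 * 27 + 16, so 151 mod 27 = 16
  (-151) mod 27 = (-16) mod 27 = 27 - 16 = 11
Mesh after 151 steps: gear-0 tooth 1 meets gear-1 tooth 11

Answer: 1 11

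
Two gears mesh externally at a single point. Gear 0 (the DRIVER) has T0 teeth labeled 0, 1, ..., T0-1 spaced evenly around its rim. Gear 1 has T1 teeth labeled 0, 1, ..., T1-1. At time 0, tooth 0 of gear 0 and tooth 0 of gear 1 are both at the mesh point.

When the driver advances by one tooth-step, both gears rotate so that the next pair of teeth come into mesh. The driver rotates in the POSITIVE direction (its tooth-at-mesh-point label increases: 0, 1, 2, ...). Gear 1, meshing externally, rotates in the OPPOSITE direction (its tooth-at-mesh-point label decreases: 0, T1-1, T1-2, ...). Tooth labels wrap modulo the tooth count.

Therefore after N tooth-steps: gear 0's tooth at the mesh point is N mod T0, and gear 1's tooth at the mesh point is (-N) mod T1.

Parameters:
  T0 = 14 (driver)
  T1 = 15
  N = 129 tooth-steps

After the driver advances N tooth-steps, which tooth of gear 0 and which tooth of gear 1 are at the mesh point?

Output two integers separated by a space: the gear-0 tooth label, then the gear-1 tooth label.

Gear 0 (driver, T0=14): tooth at mesh = N mod T0
  129 = 9 * 14 + 3, so 129 mod 14 = 3
  gear 0 tooth = 3
Gear 1 (driven, T1=15): tooth at mesh = (-N) mod T1
  129 = 8 * 15 + 9, so 129 mod 15 = 9
  (-129) mod 15 = (-9) mod 15 = 15 - 9 = 6
Mesh after 129 steps: gear-0 tooth 3 meets gear-1 tooth 6

Answer: 3 6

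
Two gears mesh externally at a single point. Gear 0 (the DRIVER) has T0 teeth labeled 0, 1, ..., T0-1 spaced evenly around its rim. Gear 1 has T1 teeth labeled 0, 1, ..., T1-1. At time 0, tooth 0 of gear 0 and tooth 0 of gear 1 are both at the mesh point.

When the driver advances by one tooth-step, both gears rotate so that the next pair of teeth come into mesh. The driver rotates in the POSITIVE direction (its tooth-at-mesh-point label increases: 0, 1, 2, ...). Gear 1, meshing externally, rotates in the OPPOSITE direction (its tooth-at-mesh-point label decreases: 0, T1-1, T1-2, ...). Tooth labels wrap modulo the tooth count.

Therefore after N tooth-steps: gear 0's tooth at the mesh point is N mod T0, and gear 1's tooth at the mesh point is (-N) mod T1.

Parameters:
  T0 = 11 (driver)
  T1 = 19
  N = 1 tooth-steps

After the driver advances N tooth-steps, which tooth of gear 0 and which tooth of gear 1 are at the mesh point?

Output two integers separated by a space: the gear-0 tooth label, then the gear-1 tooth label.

Answer: 1 18

Derivation:
Gear 0 (driver, T0=11): tooth at mesh = N mod T0
  1 = 0 * 11 + 1, so 1 mod 11 = 1
  gear 0 tooth = 1
Gear 1 (driven, T1=19): tooth at mesh = (-N) mod T1
  1 = 0 * 19 + 1, so 1 mod 19 = 1
  (-1) mod 19 = (-1) mod 19 = 19 - 1 = 18
Mesh after 1 steps: gear-0 tooth 1 meets gear-1 tooth 18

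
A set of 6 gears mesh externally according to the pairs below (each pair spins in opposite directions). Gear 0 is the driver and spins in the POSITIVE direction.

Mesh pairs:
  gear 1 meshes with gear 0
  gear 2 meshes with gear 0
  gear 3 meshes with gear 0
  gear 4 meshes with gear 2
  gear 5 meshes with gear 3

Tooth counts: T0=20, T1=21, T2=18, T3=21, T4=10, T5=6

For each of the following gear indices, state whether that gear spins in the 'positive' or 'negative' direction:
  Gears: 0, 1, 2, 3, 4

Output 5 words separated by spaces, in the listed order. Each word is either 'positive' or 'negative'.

Answer: positive negative negative negative positive

Derivation:
Gear 0 (driver): positive (depth 0)
  gear 1: meshes with gear 0 -> depth 1 -> negative (opposite of gear 0)
  gear 2: meshes with gear 0 -> depth 1 -> negative (opposite of gear 0)
  gear 3: meshes with gear 0 -> depth 1 -> negative (opposite of gear 0)
  gear 4: meshes with gear 2 -> depth 2 -> positive (opposite of gear 2)
  gear 5: meshes with gear 3 -> depth 2 -> positive (opposite of gear 3)
Queried indices 0, 1, 2, 3, 4 -> positive, negative, negative, negative, positive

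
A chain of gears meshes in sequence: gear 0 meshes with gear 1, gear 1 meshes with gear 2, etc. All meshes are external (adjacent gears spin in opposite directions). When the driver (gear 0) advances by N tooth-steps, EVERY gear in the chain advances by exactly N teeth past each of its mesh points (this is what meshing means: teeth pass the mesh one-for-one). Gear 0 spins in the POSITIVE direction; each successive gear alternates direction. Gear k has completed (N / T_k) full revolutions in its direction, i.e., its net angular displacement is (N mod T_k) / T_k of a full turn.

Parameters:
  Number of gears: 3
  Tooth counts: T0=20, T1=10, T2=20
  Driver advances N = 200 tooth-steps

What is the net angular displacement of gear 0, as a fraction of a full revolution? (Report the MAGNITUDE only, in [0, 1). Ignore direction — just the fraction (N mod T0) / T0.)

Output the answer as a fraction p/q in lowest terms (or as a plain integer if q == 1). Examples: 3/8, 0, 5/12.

Answer: 0

Derivation:
Chain of 3 gears, tooth counts: [20, 10, 20]
  gear 0: T0=20, direction=positive, advance = 200 mod 20 = 0 teeth = 0/20 turn
  gear 1: T1=10, direction=negative, advance = 200 mod 10 = 0 teeth = 0/10 turn
  gear 2: T2=20, direction=positive, advance = 200 mod 20 = 0 teeth = 0/20 turn
Gear 0: 200 mod 20 = 0
Fraction = 0 / 20 = 0/1 (gcd(0,20)=20) = 0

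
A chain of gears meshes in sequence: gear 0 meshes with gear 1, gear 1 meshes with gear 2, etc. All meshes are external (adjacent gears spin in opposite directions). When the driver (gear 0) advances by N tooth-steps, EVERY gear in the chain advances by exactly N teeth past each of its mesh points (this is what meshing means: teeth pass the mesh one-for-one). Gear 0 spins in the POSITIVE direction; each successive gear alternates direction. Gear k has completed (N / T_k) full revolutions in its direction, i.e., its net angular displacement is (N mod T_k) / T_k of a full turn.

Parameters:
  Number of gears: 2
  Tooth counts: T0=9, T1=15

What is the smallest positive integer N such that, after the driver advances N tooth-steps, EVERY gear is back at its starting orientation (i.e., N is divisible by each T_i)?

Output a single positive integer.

Gear k returns to start when N is a multiple of T_k.
All gears at start simultaneously when N is a common multiple of [9, 15]; the smallest such N is lcm(9, 15).
Start: lcm = T0 = 9
Fold in T1=15: gcd(9, 15) = 3; lcm(9, 15) = 9 * 15 / 3 = 135 / 3 = 45
Full cycle length = 45

Answer: 45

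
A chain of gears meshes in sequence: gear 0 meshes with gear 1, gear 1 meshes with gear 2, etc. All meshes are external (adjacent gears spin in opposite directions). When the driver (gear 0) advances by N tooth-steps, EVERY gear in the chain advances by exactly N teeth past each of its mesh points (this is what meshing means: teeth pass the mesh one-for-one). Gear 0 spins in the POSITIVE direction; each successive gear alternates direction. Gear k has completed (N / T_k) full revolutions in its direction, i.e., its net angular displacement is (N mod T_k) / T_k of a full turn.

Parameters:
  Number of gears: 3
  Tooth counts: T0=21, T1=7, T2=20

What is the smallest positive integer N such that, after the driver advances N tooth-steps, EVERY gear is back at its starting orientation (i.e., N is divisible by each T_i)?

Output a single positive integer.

Answer: 420

Derivation:
Gear k returns to start when N is a multiple of T_k.
All gears at start simultaneously when N is a common multiple of [21, 7, 20]; the smallest such N is lcm(21, 7, 20).
Start: lcm = T0 = 21
Fold in T1=7: gcd(21, 7) = 7; lcm(21, 7) = 21 * 7 / 7 = 147 / 7 = 21
Fold in T2=20: gcd(21, 20) = 1; lcm(21, 20) = 21 * 20 / 1 = 420 / 1 = 420
Full cycle length = 420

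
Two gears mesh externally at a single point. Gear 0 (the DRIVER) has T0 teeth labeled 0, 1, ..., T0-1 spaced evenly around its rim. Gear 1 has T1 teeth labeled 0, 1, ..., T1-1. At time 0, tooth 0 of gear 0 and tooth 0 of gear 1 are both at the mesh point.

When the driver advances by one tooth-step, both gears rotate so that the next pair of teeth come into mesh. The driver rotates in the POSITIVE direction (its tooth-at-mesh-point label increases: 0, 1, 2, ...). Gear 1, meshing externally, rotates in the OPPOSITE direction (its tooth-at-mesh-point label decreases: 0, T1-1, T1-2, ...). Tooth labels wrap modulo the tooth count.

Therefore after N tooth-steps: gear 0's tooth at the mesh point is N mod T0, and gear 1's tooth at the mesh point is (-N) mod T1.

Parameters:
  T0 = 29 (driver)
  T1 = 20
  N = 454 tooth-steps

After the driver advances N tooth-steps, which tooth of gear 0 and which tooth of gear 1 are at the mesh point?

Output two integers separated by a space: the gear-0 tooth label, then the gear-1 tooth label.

Gear 0 (driver, T0=29): tooth at mesh = N mod T0
  454 = 15 * 29 + 19, so 454 mod 29 = 19
  gear 0 tooth = 19
Gear 1 (driven, T1=20): tooth at mesh = (-N) mod T1
  454 = 22 * 20 + 14, so 454 mod 20 = 14
  (-454) mod 20 = (-14) mod 20 = 20 - 14 = 6
Mesh after 454 steps: gear-0 tooth 19 meets gear-1 tooth 6

Answer: 19 6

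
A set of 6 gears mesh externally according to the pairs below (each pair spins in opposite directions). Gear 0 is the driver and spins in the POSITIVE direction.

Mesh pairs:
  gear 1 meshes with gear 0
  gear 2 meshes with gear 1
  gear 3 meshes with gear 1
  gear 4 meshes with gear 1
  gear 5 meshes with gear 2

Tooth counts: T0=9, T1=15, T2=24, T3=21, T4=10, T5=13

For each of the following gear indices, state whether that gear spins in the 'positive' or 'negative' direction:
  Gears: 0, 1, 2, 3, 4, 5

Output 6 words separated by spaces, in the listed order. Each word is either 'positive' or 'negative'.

Answer: positive negative positive positive positive negative

Derivation:
Gear 0 (driver): positive (depth 0)
  gear 1: meshes with gear 0 -> depth 1 -> negative (opposite of gear 0)
  gear 2: meshes with gear 1 -> depth 2 -> positive (opposite of gear 1)
  gear 3: meshes with gear 1 -> depth 2 -> positive (opposite of gear 1)
  gear 4: meshes with gear 1 -> depth 2 -> positive (opposite of gear 1)
  gear 5: meshes with gear 2 -> depth 3 -> negative (opposite of gear 2)
Queried indices 0, 1, 2, 3, 4, 5 -> positive, negative, positive, positive, positive, negative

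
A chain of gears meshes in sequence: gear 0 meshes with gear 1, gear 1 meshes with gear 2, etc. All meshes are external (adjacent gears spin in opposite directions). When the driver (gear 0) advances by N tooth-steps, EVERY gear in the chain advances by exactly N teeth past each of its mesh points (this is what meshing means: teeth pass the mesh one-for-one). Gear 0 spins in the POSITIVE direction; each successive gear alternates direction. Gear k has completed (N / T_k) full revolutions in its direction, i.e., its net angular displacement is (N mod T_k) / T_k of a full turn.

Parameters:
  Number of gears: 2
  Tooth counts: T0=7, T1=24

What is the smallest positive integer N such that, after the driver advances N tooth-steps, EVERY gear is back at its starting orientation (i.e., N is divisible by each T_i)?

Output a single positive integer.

Answer: 168

Derivation:
Gear k returns to start when N is a multiple of T_k.
All gears at start simultaneously when N is a common multiple of [7, 24]; the smallest such N is lcm(7, 24).
Start: lcm = T0 = 7
Fold in T1=24: gcd(7, 24) = 1; lcm(7, 24) = 7 * 24 / 1 = 168 / 1 = 168
Full cycle length = 168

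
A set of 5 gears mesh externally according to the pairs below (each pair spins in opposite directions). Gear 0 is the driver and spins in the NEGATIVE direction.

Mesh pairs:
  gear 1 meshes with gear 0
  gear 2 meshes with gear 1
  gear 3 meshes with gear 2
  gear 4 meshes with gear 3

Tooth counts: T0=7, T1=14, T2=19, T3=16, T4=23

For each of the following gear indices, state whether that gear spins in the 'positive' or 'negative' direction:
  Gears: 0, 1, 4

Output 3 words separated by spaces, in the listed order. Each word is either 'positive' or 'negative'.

Answer: negative positive negative

Derivation:
Gear 0 (driver): negative (depth 0)
  gear 1: meshes with gear 0 -> depth 1 -> positive (opposite of gear 0)
  gear 2: meshes with gear 1 -> depth 2 -> negative (opposite of gear 1)
  gear 3: meshes with gear 2 -> depth 3 -> positive (opposite of gear 2)
  gear 4: meshes with gear 3 -> depth 4 -> negative (opposite of gear 3)
Queried indices 0, 1, 4 -> negative, positive, negative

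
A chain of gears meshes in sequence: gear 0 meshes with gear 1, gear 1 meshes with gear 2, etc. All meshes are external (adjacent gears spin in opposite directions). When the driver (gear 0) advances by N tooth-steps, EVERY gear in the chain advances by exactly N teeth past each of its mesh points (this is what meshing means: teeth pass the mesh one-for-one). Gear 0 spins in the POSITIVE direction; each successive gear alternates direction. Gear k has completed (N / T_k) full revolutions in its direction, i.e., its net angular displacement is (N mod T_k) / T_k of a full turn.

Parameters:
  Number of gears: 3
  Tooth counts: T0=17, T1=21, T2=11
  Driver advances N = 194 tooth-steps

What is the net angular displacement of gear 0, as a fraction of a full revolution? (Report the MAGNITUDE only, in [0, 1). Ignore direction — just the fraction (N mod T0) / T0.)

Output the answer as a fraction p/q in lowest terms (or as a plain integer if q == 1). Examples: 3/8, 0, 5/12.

Chain of 3 gears, tooth counts: [17, 21, 11]
  gear 0: T0=17, direction=positive, advance = 194 mod 17 = 7 teeth = 7/17 turn
  gear 1: T1=21, direction=negative, advance = 194 mod 21 = 5 teeth = 5/21 turn
  gear 2: T2=11, direction=positive, advance = 194 mod 11 = 7 teeth = 7/11 turn
Gear 0: 194 mod 17 = 7
Fraction = 7 / 17 = 7/17 (gcd(7,17)=1) = 7/17

Answer: 7/17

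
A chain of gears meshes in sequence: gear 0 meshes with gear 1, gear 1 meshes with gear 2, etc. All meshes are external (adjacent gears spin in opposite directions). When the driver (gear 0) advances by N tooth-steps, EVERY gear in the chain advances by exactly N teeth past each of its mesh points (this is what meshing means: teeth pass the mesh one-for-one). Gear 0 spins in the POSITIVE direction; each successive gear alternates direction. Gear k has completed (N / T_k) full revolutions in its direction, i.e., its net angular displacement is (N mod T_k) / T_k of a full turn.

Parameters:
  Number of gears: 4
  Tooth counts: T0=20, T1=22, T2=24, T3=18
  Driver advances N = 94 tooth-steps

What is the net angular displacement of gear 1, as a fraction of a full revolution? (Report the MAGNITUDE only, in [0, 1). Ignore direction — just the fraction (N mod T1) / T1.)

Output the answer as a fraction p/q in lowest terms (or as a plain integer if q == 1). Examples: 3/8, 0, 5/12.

Answer: 3/11

Derivation:
Chain of 4 gears, tooth counts: [20, 22, 24, 18]
  gear 0: T0=20, direction=positive, advance = 94 mod 20 = 14 teeth = 14/20 turn
  gear 1: T1=22, direction=negative, advance = 94 mod 22 = 6 teeth = 6/22 turn
  gear 2: T2=24, direction=positive, advance = 94 mod 24 = 22 teeth = 22/24 turn
  gear 3: T3=18, direction=negative, advance = 94 mod 18 = 4 teeth = 4/18 turn
Gear 1: 94 mod 22 = 6
Fraction = 6 / 22 = 3/11 (gcd(6,22)=2) = 3/11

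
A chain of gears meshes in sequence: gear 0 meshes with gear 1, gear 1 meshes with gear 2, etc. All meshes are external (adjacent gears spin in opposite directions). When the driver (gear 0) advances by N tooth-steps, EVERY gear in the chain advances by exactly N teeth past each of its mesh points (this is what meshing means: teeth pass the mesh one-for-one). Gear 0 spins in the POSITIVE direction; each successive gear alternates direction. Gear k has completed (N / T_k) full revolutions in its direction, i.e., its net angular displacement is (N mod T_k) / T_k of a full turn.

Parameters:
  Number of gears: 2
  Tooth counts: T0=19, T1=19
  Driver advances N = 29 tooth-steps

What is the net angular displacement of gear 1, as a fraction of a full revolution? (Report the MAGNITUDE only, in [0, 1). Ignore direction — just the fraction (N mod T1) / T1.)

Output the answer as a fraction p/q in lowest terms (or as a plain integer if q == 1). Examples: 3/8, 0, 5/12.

Answer: 10/19

Derivation:
Chain of 2 gears, tooth counts: [19, 19]
  gear 0: T0=19, direction=positive, advance = 29 mod 19 = 10 teeth = 10/19 turn
  gear 1: T1=19, direction=negative, advance = 29 mod 19 = 10 teeth = 10/19 turn
Gear 1: 29 mod 19 = 10
Fraction = 10 / 19 = 10/19 (gcd(10,19)=1) = 10/19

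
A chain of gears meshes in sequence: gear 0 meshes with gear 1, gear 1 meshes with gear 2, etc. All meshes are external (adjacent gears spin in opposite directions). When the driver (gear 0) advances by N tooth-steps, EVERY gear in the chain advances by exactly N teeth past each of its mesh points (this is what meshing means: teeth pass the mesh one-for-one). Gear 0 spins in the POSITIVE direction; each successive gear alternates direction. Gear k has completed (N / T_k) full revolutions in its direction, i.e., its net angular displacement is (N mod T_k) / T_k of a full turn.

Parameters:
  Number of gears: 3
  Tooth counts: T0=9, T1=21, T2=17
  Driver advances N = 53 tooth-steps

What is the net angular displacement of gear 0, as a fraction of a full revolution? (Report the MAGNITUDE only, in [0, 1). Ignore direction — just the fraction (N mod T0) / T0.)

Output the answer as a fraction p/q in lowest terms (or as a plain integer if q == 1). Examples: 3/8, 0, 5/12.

Chain of 3 gears, tooth counts: [9, 21, 17]
  gear 0: T0=9, direction=positive, advance = 53 mod 9 = 8 teeth = 8/9 turn
  gear 1: T1=21, direction=negative, advance = 53 mod 21 = 11 teeth = 11/21 turn
  gear 2: T2=17, direction=positive, advance = 53 mod 17 = 2 teeth = 2/17 turn
Gear 0: 53 mod 9 = 8
Fraction = 8 / 9 = 8/9 (gcd(8,9)=1) = 8/9

Answer: 8/9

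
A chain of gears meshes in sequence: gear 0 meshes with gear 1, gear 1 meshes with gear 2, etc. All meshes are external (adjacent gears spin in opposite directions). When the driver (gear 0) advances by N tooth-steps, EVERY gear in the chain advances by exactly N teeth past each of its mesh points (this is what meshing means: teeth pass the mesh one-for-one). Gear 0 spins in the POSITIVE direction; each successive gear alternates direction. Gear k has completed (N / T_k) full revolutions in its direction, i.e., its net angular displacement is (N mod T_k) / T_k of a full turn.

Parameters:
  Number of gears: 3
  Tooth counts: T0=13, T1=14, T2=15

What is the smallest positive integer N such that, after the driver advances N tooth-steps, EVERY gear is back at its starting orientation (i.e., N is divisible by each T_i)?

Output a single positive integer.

Gear k returns to start when N is a multiple of T_k.
All gears at start simultaneously when N is a common multiple of [13, 14, 15]; the smallest such N is lcm(13, 14, 15).
Start: lcm = T0 = 13
Fold in T1=14: gcd(13, 14) = 1; lcm(13, 14) = 13 * 14 / 1 = 182 / 1 = 182
Fold in T2=15: gcd(182, 15) = 1; lcm(182, 15) = 182 * 15 / 1 = 2730 / 1 = 2730
Full cycle length = 2730

Answer: 2730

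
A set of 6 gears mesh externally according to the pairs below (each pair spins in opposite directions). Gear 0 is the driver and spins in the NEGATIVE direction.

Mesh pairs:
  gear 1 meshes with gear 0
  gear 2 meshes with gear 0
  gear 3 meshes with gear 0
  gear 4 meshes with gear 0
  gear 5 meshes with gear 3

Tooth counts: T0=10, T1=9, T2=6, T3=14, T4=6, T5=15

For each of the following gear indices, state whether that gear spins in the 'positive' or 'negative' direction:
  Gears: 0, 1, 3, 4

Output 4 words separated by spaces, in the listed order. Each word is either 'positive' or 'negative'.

Gear 0 (driver): negative (depth 0)
  gear 1: meshes with gear 0 -> depth 1 -> positive (opposite of gear 0)
  gear 2: meshes with gear 0 -> depth 1 -> positive (opposite of gear 0)
  gear 3: meshes with gear 0 -> depth 1 -> positive (opposite of gear 0)
  gear 4: meshes with gear 0 -> depth 1 -> positive (opposite of gear 0)
  gear 5: meshes with gear 3 -> depth 2 -> negative (opposite of gear 3)
Queried indices 0, 1, 3, 4 -> negative, positive, positive, positive

Answer: negative positive positive positive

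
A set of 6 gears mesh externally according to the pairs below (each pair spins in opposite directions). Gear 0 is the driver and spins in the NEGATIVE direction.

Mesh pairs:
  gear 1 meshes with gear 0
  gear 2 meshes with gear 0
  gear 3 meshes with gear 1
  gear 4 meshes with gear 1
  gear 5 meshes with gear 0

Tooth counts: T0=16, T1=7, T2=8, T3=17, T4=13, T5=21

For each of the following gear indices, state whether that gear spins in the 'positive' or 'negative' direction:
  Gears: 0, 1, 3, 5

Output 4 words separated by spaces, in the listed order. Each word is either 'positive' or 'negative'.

Answer: negative positive negative positive

Derivation:
Gear 0 (driver): negative (depth 0)
  gear 1: meshes with gear 0 -> depth 1 -> positive (opposite of gear 0)
  gear 2: meshes with gear 0 -> depth 1 -> positive (opposite of gear 0)
  gear 3: meshes with gear 1 -> depth 2 -> negative (opposite of gear 1)
  gear 4: meshes with gear 1 -> depth 2 -> negative (opposite of gear 1)
  gear 5: meshes with gear 0 -> depth 1 -> positive (opposite of gear 0)
Queried indices 0, 1, 3, 5 -> negative, positive, negative, positive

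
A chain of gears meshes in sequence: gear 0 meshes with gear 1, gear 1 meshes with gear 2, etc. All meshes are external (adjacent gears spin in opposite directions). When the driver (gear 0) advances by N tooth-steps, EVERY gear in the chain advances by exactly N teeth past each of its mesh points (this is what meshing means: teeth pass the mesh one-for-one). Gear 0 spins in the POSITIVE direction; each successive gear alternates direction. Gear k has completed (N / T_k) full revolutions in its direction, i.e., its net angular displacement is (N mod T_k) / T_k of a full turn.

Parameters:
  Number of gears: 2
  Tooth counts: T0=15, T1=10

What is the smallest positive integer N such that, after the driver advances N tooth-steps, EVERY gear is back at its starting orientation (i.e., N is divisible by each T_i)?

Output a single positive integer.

Gear k returns to start when N is a multiple of T_k.
All gears at start simultaneously when N is a common multiple of [15, 10]; the smallest such N is lcm(15, 10).
Start: lcm = T0 = 15
Fold in T1=10: gcd(15, 10) = 5; lcm(15, 10) = 15 * 10 / 5 = 150 / 5 = 30
Full cycle length = 30

Answer: 30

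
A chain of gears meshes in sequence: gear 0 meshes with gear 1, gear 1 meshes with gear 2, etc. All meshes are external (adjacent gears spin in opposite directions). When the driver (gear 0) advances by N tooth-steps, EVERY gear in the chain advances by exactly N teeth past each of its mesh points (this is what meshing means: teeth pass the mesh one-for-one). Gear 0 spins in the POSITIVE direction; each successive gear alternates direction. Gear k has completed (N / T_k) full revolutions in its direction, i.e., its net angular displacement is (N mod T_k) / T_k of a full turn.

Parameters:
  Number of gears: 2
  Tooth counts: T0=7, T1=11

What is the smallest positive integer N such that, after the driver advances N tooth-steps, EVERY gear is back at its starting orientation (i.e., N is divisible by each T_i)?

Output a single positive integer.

Answer: 77

Derivation:
Gear k returns to start when N is a multiple of T_k.
All gears at start simultaneously when N is a common multiple of [7, 11]; the smallest such N is lcm(7, 11).
Start: lcm = T0 = 7
Fold in T1=11: gcd(7, 11) = 1; lcm(7, 11) = 7 * 11 / 1 = 77 / 1 = 77
Full cycle length = 77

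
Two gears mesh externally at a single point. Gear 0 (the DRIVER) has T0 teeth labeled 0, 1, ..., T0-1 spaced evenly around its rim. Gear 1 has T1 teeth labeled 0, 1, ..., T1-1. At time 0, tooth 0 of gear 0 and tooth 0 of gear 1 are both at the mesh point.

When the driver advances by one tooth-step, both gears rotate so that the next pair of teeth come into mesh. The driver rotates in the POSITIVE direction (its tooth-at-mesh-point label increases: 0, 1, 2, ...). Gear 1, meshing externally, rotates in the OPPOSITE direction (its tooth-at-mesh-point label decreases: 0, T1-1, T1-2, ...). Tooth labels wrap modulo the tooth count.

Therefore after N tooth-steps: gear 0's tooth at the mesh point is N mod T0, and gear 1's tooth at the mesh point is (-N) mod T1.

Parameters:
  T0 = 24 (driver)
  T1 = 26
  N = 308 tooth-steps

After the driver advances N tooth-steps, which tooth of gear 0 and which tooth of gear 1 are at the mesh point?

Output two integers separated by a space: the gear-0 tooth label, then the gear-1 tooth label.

Answer: 20 4

Derivation:
Gear 0 (driver, T0=24): tooth at mesh = N mod T0
  308 = 12 * 24 + 20, so 308 mod 24 = 20
  gear 0 tooth = 20
Gear 1 (driven, T1=26): tooth at mesh = (-N) mod T1
  308 = 11 * 26 + 22, so 308 mod 26 = 22
  (-308) mod 26 = (-22) mod 26 = 26 - 22 = 4
Mesh after 308 steps: gear-0 tooth 20 meets gear-1 tooth 4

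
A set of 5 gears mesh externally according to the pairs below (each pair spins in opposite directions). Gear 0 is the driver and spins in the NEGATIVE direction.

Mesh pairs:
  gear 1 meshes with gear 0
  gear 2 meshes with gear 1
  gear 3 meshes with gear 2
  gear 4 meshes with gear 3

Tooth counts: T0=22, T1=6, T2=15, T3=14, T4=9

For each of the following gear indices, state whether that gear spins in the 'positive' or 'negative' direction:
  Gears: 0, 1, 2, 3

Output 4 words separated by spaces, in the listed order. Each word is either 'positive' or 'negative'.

Gear 0 (driver): negative (depth 0)
  gear 1: meshes with gear 0 -> depth 1 -> positive (opposite of gear 0)
  gear 2: meshes with gear 1 -> depth 2 -> negative (opposite of gear 1)
  gear 3: meshes with gear 2 -> depth 3 -> positive (opposite of gear 2)
  gear 4: meshes with gear 3 -> depth 4 -> negative (opposite of gear 3)
Queried indices 0, 1, 2, 3 -> negative, positive, negative, positive

Answer: negative positive negative positive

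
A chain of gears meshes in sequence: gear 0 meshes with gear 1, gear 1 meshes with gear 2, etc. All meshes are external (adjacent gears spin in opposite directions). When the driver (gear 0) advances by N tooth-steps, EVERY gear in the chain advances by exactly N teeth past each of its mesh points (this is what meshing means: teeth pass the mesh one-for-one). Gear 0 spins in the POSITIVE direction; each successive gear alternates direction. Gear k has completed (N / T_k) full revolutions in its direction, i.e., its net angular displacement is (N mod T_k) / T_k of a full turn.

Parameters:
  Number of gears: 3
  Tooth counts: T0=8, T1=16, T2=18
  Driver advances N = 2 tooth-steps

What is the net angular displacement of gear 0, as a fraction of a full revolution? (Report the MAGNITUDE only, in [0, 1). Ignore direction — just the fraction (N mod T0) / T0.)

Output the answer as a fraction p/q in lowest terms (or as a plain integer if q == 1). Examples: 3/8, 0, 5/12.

Chain of 3 gears, tooth counts: [8, 16, 18]
  gear 0: T0=8, direction=positive, advance = 2 mod 8 = 2 teeth = 2/8 turn
  gear 1: T1=16, direction=negative, advance = 2 mod 16 = 2 teeth = 2/16 turn
  gear 2: T2=18, direction=positive, advance = 2 mod 18 = 2 teeth = 2/18 turn
Gear 0: 2 mod 8 = 2
Fraction = 2 / 8 = 1/4 (gcd(2,8)=2) = 1/4

Answer: 1/4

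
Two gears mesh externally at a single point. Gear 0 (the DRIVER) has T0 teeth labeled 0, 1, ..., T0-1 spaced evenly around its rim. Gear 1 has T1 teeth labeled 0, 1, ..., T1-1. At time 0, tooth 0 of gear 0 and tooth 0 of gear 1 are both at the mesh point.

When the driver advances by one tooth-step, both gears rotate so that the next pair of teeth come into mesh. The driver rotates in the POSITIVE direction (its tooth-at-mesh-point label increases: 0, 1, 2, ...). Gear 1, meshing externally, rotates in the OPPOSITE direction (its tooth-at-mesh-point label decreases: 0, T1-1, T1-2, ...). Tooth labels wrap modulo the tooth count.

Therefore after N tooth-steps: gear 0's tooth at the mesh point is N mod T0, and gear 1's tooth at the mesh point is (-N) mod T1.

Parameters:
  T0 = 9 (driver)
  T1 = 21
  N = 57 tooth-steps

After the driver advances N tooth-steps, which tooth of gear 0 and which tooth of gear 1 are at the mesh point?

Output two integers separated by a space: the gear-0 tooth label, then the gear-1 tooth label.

Answer: 3 6

Derivation:
Gear 0 (driver, T0=9): tooth at mesh = N mod T0
  57 = 6 * 9 + 3, so 57 mod 9 = 3
  gear 0 tooth = 3
Gear 1 (driven, T1=21): tooth at mesh = (-N) mod T1
  57 = 2 * 21 + 15, so 57 mod 21 = 15
  (-57) mod 21 = (-15) mod 21 = 21 - 15 = 6
Mesh after 57 steps: gear-0 tooth 3 meets gear-1 tooth 6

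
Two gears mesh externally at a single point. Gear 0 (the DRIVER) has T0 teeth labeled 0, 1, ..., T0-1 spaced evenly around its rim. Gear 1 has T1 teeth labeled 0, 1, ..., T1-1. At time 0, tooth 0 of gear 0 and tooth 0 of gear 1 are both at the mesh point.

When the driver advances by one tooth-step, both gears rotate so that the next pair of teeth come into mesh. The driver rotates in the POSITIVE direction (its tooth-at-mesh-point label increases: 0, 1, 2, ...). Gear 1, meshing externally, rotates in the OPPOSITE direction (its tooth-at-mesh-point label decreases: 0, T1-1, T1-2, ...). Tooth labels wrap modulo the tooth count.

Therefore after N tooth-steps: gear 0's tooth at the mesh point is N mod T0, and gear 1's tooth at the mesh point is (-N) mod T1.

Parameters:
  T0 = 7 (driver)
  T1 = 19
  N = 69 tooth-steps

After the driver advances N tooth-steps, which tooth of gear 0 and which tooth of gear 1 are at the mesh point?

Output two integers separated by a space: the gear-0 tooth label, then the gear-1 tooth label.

Answer: 6 7

Derivation:
Gear 0 (driver, T0=7): tooth at mesh = N mod T0
  69 = 9 * 7 + 6, so 69 mod 7 = 6
  gear 0 tooth = 6
Gear 1 (driven, T1=19): tooth at mesh = (-N) mod T1
  69 = 3 * 19 + 12, so 69 mod 19 = 12
  (-69) mod 19 = (-12) mod 19 = 19 - 12 = 7
Mesh after 69 steps: gear-0 tooth 6 meets gear-1 tooth 7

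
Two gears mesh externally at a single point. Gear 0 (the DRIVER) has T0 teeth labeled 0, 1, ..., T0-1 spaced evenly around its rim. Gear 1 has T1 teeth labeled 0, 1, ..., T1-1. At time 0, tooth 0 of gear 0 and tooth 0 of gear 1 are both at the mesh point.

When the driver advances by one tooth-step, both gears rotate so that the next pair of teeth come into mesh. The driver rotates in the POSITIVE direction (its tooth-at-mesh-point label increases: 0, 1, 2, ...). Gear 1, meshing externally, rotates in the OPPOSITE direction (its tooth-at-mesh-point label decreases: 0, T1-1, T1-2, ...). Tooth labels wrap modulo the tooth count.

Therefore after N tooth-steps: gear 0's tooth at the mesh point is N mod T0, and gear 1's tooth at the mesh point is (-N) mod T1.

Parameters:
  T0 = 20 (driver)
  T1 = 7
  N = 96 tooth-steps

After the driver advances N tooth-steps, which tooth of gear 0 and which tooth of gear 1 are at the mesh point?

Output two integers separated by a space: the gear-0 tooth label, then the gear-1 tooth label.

Gear 0 (driver, T0=20): tooth at mesh = N mod T0
  96 = 4 * 20 + 16, so 96 mod 20 = 16
  gear 0 tooth = 16
Gear 1 (driven, T1=7): tooth at mesh = (-N) mod T1
  96 = 13 * 7 + 5, so 96 mod 7 = 5
  (-96) mod 7 = (-5) mod 7 = 7 - 5 = 2
Mesh after 96 steps: gear-0 tooth 16 meets gear-1 tooth 2

Answer: 16 2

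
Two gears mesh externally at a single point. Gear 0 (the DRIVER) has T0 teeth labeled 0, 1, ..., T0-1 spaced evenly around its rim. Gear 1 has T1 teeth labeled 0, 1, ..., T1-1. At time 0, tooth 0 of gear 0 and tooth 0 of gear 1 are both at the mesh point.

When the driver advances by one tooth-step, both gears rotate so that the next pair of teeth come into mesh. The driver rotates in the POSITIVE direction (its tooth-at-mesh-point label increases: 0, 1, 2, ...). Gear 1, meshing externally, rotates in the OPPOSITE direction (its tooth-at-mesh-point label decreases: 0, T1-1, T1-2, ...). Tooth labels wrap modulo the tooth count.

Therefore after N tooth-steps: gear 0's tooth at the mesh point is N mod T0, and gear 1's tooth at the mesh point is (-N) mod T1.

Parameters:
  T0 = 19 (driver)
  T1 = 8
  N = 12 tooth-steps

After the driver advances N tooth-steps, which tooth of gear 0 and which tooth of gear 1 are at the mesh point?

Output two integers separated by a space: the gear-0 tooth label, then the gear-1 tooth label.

Gear 0 (driver, T0=19): tooth at mesh = N mod T0
  12 = 0 * 19 + 12, so 12 mod 19 = 12
  gear 0 tooth = 12
Gear 1 (driven, T1=8): tooth at mesh = (-N) mod T1
  12 = 1 * 8 + 4, so 12 mod 8 = 4
  (-12) mod 8 = (-4) mod 8 = 8 - 4 = 4
Mesh after 12 steps: gear-0 tooth 12 meets gear-1 tooth 4

Answer: 12 4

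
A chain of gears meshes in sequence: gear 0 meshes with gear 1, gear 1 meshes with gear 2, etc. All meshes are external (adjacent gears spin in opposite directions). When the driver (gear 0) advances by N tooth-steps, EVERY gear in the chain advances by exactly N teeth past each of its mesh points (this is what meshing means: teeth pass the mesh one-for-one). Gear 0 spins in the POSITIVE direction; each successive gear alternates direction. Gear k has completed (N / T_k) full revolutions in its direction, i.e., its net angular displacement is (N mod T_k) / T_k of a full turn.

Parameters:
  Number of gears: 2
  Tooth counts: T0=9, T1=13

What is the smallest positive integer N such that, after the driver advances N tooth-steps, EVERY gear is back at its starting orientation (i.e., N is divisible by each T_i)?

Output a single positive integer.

Answer: 117

Derivation:
Gear k returns to start when N is a multiple of T_k.
All gears at start simultaneously when N is a common multiple of [9, 13]; the smallest such N is lcm(9, 13).
Start: lcm = T0 = 9
Fold in T1=13: gcd(9, 13) = 1; lcm(9, 13) = 9 * 13 / 1 = 117 / 1 = 117
Full cycle length = 117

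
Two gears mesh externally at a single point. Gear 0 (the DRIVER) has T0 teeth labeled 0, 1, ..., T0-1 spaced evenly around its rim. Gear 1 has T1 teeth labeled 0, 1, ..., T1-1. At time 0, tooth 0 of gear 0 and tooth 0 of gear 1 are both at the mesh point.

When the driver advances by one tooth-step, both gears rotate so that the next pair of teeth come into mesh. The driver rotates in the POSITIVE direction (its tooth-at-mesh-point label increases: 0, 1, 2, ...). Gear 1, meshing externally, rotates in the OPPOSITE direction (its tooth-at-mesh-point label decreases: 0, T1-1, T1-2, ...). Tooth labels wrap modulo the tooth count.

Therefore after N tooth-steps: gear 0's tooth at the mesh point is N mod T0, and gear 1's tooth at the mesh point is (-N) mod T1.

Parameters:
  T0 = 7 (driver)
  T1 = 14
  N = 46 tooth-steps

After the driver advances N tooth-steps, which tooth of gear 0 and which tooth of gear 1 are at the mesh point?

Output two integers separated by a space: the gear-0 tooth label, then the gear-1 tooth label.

Answer: 4 10

Derivation:
Gear 0 (driver, T0=7): tooth at mesh = N mod T0
  46 = 6 * 7 + 4, so 46 mod 7 = 4
  gear 0 tooth = 4
Gear 1 (driven, T1=14): tooth at mesh = (-N) mod T1
  46 = 3 * 14 + 4, so 46 mod 14 = 4
  (-46) mod 14 = (-4) mod 14 = 14 - 4 = 10
Mesh after 46 steps: gear-0 tooth 4 meets gear-1 tooth 10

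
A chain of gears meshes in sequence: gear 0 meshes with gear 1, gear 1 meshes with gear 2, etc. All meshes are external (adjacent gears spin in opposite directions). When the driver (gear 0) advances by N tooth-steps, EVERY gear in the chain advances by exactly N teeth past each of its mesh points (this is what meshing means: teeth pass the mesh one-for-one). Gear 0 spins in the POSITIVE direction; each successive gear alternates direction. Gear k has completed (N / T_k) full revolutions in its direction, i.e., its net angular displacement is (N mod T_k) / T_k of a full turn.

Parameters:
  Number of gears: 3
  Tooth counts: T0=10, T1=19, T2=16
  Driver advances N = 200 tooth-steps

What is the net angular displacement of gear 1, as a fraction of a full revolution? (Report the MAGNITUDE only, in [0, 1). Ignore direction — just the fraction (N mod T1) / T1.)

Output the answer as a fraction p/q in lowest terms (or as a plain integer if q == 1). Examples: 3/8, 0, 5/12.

Answer: 10/19

Derivation:
Chain of 3 gears, tooth counts: [10, 19, 16]
  gear 0: T0=10, direction=positive, advance = 200 mod 10 = 0 teeth = 0/10 turn
  gear 1: T1=19, direction=negative, advance = 200 mod 19 = 10 teeth = 10/19 turn
  gear 2: T2=16, direction=positive, advance = 200 mod 16 = 8 teeth = 8/16 turn
Gear 1: 200 mod 19 = 10
Fraction = 10 / 19 = 10/19 (gcd(10,19)=1) = 10/19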